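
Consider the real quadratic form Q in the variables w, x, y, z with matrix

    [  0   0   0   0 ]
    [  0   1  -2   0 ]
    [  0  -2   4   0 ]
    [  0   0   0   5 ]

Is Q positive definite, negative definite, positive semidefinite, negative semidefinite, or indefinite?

positive semidefinite

Row-reducing A symmetrically gives the diagonal entries 0, 1, 0, 5.
So there are 2 positive, 2 zero pivots.
Hence Q is positive semidefinite.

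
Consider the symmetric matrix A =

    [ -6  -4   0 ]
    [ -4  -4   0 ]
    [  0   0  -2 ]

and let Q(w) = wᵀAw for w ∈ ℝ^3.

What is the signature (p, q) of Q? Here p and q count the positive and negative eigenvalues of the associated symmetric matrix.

Congruent diagonalization of A (simultaneous row and column reduction) yields pivots -6, -4/3, -2.
That gives 3 negative pivots.

(0, 3)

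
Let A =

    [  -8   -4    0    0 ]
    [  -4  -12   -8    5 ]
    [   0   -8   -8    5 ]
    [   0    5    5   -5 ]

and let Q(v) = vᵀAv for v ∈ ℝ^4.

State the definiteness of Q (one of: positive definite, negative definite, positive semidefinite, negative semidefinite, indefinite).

Congruent diagonalization of A (simultaneous row and column reduction) yields pivots -8, -10, -8/5, -15/8.
So there are 4 negative pivots.
Hence Q is negative definite.

negative definite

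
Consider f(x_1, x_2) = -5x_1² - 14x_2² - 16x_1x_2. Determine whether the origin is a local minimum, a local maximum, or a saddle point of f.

local maximum

The Hessian at the origin is H = [[-10, -16], [-16, -28]].
det H = -10·-28 − (-16)² = 24 > 0 and H[1,1] = -10 < 0, so H is negative definite.
Therefore the origin is a local maximum.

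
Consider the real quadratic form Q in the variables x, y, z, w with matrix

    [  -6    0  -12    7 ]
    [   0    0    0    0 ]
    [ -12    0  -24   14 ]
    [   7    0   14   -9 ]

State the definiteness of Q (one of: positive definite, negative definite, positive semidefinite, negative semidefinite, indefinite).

negative semidefinite

Row-reducing A symmetrically gives the diagonal entries -6, 0, 0, -5/6.
That gives 2 negative, 2 zero pivots.
Hence Q is negative semidefinite.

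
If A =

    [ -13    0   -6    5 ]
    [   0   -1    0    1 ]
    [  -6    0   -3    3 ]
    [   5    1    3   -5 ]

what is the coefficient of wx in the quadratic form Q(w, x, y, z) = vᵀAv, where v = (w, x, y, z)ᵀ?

0

The coefficient of wx is A[1,2] + A[2,1] = 2·0 = 0.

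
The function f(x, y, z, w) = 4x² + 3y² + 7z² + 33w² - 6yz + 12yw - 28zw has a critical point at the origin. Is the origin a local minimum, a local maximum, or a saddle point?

local minimum

The Hessian at the origin is H = [[8, 0, 0, 0], [0, 6, -6, 12], [0, -6, 14, -28], [0, 12, -28, 66]].
Congruent diagonalization of H (simultaneous row and column reduction) yields pivots 8, 6, 8, 10.
That gives 4 positive pivots.
H is positive definite, so the origin is a strict local minimum.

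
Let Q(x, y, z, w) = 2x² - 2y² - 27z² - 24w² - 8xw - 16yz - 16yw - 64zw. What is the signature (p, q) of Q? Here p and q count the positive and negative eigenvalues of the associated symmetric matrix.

(2, 1)

The symmetric matrix is A = [[2, 0, 0, -4], [0, -2, -8, -8], [0, -8, -27, -32], [-4, -8, -32, -24]].
Congruent diagonalization of A (simultaneous row and column reduction) yields pivots 2, -2, 5, 0.
That gives 2 positive, 1 negative, 1 zero pivots.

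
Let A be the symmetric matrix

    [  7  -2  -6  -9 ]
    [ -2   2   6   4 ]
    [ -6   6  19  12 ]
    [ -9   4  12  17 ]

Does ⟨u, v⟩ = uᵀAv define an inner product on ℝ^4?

yes

Applying the same elementary operations to the rows and columns of A produces a congruent diagonal matrix with entries 7, 10/7, 1, 4.
So there are 4 positive pivots.
Hence Q is positive definite.
⟨·,·⟩ is an inner product exactly when A is positive definite.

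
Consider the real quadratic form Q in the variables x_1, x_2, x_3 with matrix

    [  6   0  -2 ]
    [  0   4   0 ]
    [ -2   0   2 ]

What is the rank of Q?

Row-reducing A symmetrically gives the diagonal entries 6, 4, 4/3.
That gives 3 positive pivots.
The rank is the number of nonzero pivots: 3.

3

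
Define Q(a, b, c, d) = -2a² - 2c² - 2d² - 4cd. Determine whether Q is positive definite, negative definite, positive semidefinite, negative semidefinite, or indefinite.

negative semidefinite

The symmetric matrix is A = [[-2, 0, 0, 0], [0, 0, 0, 0], [0, 0, -2, -2], [0, 0, -2, -2]].
Symmetric row and column elimination reduces A to a congruent diagonal form with pivots -2, 0, -2, 0.
That gives 2 negative, 2 zero pivots.
Hence Q is negative semidefinite.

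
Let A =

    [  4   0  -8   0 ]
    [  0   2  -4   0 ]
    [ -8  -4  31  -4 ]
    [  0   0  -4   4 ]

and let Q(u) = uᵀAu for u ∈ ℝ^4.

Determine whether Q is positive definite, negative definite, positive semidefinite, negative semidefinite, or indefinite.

positive definite

Leading principal minors: Δ_1 = 4, Δ_2 = 8, Δ_3 = 56, Δ_4 = 96.
All leading principal minors are positive, so by Sylvester's criterion Q is positive definite.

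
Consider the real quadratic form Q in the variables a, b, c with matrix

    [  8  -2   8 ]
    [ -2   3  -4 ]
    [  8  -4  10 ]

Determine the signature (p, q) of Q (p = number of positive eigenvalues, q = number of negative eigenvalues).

Congruent diagonalization of A (simultaneous row and column reduction) yields pivots 8, 5/2, 2/5.
Counting signs: 3 positive.

(3, 0)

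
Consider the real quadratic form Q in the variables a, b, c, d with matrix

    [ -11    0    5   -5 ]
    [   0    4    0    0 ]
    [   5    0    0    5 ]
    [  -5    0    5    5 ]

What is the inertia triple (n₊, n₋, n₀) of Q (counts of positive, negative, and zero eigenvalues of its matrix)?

Congruent diagonalization of A (simultaneous row and column reduction) yields pivots -11, 4, 25/11, 4.
That gives 3 positive, 1 negative pivots.

(3, 1, 0)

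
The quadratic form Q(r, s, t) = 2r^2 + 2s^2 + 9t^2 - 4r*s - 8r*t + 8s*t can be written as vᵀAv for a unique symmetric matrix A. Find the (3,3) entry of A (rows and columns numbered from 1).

The coefficient of t^2 in Q is 9, and that is exactly A[3,3].

9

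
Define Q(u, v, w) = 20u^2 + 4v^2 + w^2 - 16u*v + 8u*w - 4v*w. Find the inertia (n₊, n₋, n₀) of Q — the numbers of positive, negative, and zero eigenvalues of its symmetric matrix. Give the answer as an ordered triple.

The symmetric matrix is A = [[20, -8, 4], [-8, 4, -2], [4, -2, 1]].
Congruent diagonalization of A (simultaneous row and column reduction) yields pivots 20, 4/5, 0.
Counting signs: 2 positive, 1 zero.

(2, 0, 1)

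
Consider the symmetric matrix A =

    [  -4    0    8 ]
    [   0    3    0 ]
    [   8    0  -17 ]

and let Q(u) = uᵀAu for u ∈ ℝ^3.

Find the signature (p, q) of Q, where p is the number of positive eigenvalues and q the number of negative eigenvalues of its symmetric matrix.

(1, 2)

Applying the same elementary operations to the rows and columns of A produces a congruent diagonal matrix with entries -4, 3, -1.
So there are 1 positive, 2 negative pivots.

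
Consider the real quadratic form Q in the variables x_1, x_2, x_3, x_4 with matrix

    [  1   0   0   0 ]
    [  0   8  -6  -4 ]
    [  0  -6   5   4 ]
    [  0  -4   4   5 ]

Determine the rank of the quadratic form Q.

Symmetric row and column elimination reduces A to a congruent diagonal form with pivots 1, 8, 1/2, 1.
Counting signs: 4 positive.
The rank is the number of nonzero pivots: 4.

4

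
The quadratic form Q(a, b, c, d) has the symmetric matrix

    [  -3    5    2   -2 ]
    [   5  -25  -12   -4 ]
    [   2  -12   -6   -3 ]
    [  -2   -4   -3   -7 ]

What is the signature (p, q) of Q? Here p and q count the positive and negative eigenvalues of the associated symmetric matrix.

(0, 4)

Row-reducing A symmetrically gives the diagonal entries -3, -50/3, -4/25, -3/4.
That gives 4 negative pivots.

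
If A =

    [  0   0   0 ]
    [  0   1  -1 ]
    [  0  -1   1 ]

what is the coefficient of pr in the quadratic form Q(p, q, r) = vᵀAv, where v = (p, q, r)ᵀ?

The coefficient of pr is A[1,3] + A[3,1] = 2·0 = 0.

0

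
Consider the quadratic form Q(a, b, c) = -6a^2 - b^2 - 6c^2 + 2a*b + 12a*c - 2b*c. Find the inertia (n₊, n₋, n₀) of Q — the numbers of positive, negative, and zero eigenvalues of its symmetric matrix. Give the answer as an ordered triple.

Write A = [[-6, 1, 6], [1, -1, -1], [6, -1, -6]].
Symmetric row and column elimination reduces A to a congruent diagonal form with pivots -6, -5/6, 0.
That gives 2 negative, 1 zero pivots.

(0, 2, 1)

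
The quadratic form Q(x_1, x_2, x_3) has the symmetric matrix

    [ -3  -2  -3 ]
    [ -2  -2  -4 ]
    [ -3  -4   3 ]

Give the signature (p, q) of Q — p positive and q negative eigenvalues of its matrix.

Congruent diagonalization of A (simultaneous row and column reduction) yields pivots -3, -2/3, 12.
So there are 1 positive, 2 negative pivots.

(1, 2)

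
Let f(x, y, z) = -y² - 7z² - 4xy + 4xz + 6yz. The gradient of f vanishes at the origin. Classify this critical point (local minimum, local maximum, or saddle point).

The Hessian at the origin is H = [[0, -4, 4], [-4, -2, 6], [4, 6, -14]].
H is indefinite, so the origin is a saddle point.

saddle point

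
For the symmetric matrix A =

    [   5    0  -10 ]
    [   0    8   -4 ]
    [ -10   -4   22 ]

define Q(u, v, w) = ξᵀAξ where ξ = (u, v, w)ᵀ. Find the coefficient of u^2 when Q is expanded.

5

The coefficient of u^2 is the diagonal entry A[1,1] = 5.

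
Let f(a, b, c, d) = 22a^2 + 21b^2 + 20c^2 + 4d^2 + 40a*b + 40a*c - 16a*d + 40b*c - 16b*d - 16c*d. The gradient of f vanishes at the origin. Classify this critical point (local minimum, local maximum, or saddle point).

local minimum

The Hessian at the origin is H = [[44, 40, 40, -16], [40, 42, 40, -16], [40, 40, 40, -16], [-16, -16, -16, 8]].
Applying the same elementary operations to the rows and columns of H produces a congruent diagonal matrix with entries 44, 62/11, 40/31, 8/5.
That gives 4 positive pivots.
H is positive definite, so the origin is a strict local minimum.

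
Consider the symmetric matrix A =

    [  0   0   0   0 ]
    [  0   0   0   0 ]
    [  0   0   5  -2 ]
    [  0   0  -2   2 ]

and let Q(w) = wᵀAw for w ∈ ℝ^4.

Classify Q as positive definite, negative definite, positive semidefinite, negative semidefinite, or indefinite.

Row-reducing A symmetrically gives the diagonal entries 0, 0, 5, 6/5.
That gives 2 positive, 2 zero pivots.
Hence Q is positive semidefinite.

positive semidefinite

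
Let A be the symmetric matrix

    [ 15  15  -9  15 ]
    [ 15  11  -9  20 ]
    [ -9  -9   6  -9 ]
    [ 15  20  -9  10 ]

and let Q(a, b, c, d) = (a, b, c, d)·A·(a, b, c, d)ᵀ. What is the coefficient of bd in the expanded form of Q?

The coefficient of bd is A[2,4] + A[4,2] = 2·20 = 40.

40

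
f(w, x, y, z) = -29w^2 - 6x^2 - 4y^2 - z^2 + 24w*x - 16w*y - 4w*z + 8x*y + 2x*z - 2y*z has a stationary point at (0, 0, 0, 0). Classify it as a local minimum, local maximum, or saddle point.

The Hessian at the origin is H = [[-58, 24, -16, -4], [24, -12, 8, 2], [-16, 8, -8, -2], [-4, 2, -2, -2]].
Symmetric row and column elimination reduces H to a congruent diagonal form with pivots -58, -60/29, -8/3, -3/2.
That gives 4 negative pivots.
H is negative definite, so the origin is a strict local maximum.

local maximum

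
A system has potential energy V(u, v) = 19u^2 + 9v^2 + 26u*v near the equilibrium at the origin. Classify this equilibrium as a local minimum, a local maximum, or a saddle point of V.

local minimum

The Hessian at the origin is H = [[38, 26], [26, 18]].
det H = 38·18 − (26)² = 8 > 0 and H[1,1] = 38 > 0, so H is positive definite.
Therefore the origin is a local minimum.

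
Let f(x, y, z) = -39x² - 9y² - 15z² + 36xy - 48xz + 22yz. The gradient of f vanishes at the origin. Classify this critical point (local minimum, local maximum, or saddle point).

local maximum

The Hessian at the origin is H = [[-78, 36, -48], [36, -18, 22], [-48, 22, -30]].
Symmetric row and column elimination reduces H to a congruent diagonal form with pivots -78, -18/13, -4/9.
So there are 3 negative pivots.
H is negative definite, so the origin is a strict local maximum.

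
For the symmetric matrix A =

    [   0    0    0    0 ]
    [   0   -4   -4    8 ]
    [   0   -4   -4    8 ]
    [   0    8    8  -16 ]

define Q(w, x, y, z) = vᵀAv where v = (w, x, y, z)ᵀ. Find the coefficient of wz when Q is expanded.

0

The coefficient of wz is A[1,4] + A[4,1] = 2·0 = 0.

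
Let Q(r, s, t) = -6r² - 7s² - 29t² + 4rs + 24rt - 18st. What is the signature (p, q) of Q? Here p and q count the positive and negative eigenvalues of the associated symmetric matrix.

The associated matrix is A = [[-6, 2, 12], [2, -7, -9], [12, -9, -29]].
An LDLᵀ factorisation of A has diagonal entries -6, -19/3, -20/19.
Counting signs: 3 negative.

(0, 3)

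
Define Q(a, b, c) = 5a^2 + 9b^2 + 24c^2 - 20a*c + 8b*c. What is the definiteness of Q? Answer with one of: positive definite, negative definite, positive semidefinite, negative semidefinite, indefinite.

positive definite

The symmetric matrix of Q is A = [[5, 0, -10], [0, 9, 4], [-10, 4, 24]].
Leading principal minors: Δ_1 = 5, Δ_2 = 45, Δ_3 = 100.
All leading principal minors are positive, so by Sylvester's criterion Q is positive definite.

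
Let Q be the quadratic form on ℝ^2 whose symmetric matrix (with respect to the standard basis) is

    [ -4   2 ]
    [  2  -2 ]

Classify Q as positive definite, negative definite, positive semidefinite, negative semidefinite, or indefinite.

negative definite

Row-reducing A symmetrically gives the diagonal entries -4, -1.
So there are 2 negative pivots.
Hence Q is negative definite.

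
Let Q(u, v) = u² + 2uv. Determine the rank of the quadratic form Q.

2

The symmetric matrix is A = [[1, 1], [1, 0]].
Congruent diagonalization of A (simultaneous row and column reduction) yields pivots 1, -1.
Counting signs: 1 positive, 1 negative.
The rank is the number of nonzero pivots: 2.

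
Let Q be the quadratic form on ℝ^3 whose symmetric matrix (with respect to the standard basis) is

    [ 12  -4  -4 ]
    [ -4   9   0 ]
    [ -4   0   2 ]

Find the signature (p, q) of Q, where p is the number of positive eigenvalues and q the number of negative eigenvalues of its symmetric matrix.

An LDLᵀ factorisation of A has diagonal entries 12, 23/3, 10/23.
So there are 3 positive pivots.

(3, 0)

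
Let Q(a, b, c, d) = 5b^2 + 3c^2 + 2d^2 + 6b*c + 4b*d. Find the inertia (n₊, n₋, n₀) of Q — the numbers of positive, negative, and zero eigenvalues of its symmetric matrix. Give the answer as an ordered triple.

(2, 0, 2)

Write A = [[0, 0, 0, 0], [0, 5, 3, 2], [0, 3, 3, 0], [0, 2, 0, 2]].
Applying the same elementary operations to the rows and columns of A produces a congruent diagonal matrix with entries 0, 5, 6/5, 0.
So there are 2 positive, 2 zero pivots.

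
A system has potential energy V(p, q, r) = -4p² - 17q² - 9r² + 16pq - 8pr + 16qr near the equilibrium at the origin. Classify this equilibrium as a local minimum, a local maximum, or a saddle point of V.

The Hessian at the origin is H = [[-8, 16, -8], [16, -34, 16], [-8, 16, -18]].
Symmetric row and column elimination reduces H to a congruent diagonal form with pivots -8, -2, -10.
That gives 3 negative pivots.
H is negative definite, so the origin is a strict local maximum.

local maximum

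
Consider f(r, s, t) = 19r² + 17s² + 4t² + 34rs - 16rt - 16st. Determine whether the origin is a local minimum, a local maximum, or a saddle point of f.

local minimum

The Hessian at the origin is H = [[38, 34, -16], [34, 34, -16], [-16, -16, 8]].
Congruent diagonalization of H (simultaneous row and column reduction) yields pivots 38, 68/19, 8/17.
Counting signs: 3 positive.
H is positive definite, so the origin is a strict local minimum.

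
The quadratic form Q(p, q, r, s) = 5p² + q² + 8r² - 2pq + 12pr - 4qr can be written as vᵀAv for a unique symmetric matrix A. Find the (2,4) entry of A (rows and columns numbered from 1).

The coefficient of q·s in Q is 0. For a symmetric A this equals A[2,4] + A[4,2] = 2·A[2,4].
So A[2,4] = 0/2 = 0.

0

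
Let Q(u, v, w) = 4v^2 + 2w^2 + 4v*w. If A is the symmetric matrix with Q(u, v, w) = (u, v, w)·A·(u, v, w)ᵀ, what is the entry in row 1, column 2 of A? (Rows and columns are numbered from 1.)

The coefficient of u·v in Q is 0. For a symmetric A this equals A[1,2] + A[2,1] = 2·A[1,2].
So A[1,2] = 0/2 = 0.

0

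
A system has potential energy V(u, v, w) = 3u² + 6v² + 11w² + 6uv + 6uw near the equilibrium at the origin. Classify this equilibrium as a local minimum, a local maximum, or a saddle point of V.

The Hessian at the origin is H = [[6, 6, 6], [6, 12, 0], [6, 0, 22]].
An LDLᵀ factorisation of H has diagonal entries 6, 6, 10.
Counting signs: 3 positive.
H is positive definite, so the origin is a strict local minimum.

local minimum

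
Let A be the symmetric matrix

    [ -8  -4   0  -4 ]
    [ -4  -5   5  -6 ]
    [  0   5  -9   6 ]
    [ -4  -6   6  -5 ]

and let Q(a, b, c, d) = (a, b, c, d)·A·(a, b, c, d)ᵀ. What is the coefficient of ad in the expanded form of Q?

-8

The coefficient of ad is A[1,4] + A[4,1] = 2·(-4) = -8.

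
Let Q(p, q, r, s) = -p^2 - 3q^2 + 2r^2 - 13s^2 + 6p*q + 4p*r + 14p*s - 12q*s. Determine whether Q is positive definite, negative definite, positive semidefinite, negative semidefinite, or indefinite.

The symmetric matrix is A = [[-1, 3, 2, 7], [3, -3, 0, -6], [2, 0, 2, 0], [7, -6, 0, -13]].
A is congruent to a diagonal matrix with 2 positive, 2 negative and 0 zero entries, so Q is indefinite.

indefinite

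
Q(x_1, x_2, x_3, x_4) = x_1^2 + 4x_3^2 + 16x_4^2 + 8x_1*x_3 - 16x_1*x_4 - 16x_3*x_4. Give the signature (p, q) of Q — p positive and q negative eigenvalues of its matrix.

The associated matrix is A = [[1, 0, 4, -8], [0, 0, 0, 0], [4, 0, 4, -8], [-8, 0, -8, 16]].
Applying the same elementary operations to the rows and columns of A produces a congruent diagonal matrix with entries 1, 0, -12, 0.
So there are 1 positive, 1 negative, 2 zero pivots.

(1, 1)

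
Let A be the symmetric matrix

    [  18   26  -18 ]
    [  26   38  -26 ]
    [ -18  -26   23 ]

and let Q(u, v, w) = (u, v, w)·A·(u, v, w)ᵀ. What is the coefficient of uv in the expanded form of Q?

52

The coefficient of uv is A[1,2] + A[2,1] = 2·26 = 52.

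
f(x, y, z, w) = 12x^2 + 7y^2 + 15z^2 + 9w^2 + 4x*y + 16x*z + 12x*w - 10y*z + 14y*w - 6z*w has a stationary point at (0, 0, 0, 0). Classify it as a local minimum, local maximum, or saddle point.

local minimum

The Hessian at the origin is H = [[24, 4, 16, 12], [4, 14, -10, 14], [16, -10, 30, -6], [12, 14, -6, 18]].
An LDLᵀ factorisation of H has diagonal entries 24, 40/3, 73/10, 20/73.
So there are 4 positive pivots.
H is positive definite, so the origin is a strict local minimum.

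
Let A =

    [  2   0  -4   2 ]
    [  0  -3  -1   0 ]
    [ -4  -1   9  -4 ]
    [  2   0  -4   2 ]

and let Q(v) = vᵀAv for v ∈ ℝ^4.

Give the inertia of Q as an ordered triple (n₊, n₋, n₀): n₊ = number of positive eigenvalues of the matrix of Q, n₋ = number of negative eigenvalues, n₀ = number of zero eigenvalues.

(2, 1, 1)

Row-reducing A symmetrically gives the diagonal entries 2, -3, 4/3, 0.
So there are 2 positive, 1 negative, 1 zero pivots.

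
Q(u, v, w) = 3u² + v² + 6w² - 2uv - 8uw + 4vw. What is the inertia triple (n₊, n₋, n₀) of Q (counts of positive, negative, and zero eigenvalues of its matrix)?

(2, 0, 1)

The associated matrix is A = [[3, -1, -4], [-1, 1, 2], [-4, 2, 6]].
Row-reducing A symmetrically gives the diagonal entries 3, 2/3, 0.
So there are 2 positive, 1 zero pivots.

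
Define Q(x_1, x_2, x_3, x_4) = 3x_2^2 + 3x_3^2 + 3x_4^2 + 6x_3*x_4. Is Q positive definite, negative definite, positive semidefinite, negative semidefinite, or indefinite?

Write A = [[0, 0, 0, 0], [0, 3, 0, 0], [0, 0, 3, 3], [0, 0, 3, 3]].
Symmetric row and column elimination reduces A to a congruent diagonal form with pivots 0, 3, 3, 0.
So there are 2 positive, 2 zero pivots.
Hence Q is positive semidefinite.

positive semidefinite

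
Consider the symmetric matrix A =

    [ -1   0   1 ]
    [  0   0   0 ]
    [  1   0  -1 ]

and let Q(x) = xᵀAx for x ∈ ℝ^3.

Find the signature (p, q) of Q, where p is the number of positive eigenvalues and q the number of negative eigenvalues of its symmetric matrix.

(0, 1)

Row-reducing A symmetrically gives the diagonal entries -1, 0, 0.
So there are 1 negative, 2 zero pivots.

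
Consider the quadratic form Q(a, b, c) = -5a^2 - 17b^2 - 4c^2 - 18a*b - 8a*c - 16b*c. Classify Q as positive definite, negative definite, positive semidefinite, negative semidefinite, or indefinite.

negative semidefinite

The associated matrix is A = [[-5, -9, -4], [-9, -17, -8], [-4, -8, -4]].
Applying the same elementary operations to the rows and columns of A produces a congruent diagonal matrix with entries -5, -4/5, 0.
Counting signs: 2 negative, 1 zero.
Hence Q is negative semidefinite.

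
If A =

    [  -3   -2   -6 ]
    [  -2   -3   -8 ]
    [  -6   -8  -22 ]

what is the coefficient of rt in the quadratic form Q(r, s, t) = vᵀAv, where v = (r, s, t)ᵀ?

-12

The coefficient of rt is A[1,3] + A[3,1] = 2·(-6) = -12.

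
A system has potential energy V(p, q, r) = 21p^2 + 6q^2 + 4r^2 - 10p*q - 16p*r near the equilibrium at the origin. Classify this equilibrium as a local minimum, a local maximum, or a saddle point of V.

The Hessian at the origin is H = [[42, -10, -16], [-10, 12, 0], [-16, 0, 8]].
Row-reducing H symmetrically gives the diagonal entries 42, 202/21, 40/101.
That gives 3 positive pivots.
H is positive definite, so the origin is a strict local minimum.

local minimum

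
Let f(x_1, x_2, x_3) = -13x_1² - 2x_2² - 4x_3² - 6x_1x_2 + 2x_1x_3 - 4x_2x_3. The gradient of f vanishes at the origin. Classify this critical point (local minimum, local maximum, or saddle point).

local maximum

The Hessian at the origin is H = [[-26, -6, 2], [-6, -4, -4], [2, -4, -8]].
Symmetric row and column elimination reduces H to a congruent diagonal form with pivots -26, -34/13, -4/17.
So there are 3 negative pivots.
H is negative definite, so the origin is a strict local maximum.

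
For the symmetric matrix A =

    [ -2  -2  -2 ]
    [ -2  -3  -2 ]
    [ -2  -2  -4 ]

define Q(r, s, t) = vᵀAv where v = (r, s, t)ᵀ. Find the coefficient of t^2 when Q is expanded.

The coefficient of t^2 is the diagonal entry A[3,3] = -4.

-4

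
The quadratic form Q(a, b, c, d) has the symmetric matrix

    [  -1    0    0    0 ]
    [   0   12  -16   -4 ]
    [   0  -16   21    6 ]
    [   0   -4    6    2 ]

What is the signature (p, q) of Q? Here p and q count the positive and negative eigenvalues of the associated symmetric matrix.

(2, 2)

Row-reducing A symmetrically gives the diagonal entries -1, 12, -1/3, 2.
Counting signs: 2 positive, 2 negative.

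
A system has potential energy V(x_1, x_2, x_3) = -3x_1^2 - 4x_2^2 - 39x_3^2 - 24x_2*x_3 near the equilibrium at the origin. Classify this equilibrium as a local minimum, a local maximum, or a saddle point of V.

The Hessian at the origin is H = [[-6, 0, 0], [0, -8, -24], [0, -24, -78]].
Applying the same elementary operations to the rows and columns of H produces a congruent diagonal matrix with entries -6, -8, -6.
Counting signs: 3 negative.
H is negative definite, so the origin is a strict local maximum.

local maximum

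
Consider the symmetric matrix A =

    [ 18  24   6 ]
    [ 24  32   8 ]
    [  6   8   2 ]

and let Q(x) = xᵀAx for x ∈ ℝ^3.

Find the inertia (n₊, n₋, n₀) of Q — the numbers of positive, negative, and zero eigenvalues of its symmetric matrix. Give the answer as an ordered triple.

(1, 0, 2)

Symmetric row and column elimination reduces A to a congruent diagonal form with pivots 18, 0, 0.
Counting signs: 1 positive, 2 zero.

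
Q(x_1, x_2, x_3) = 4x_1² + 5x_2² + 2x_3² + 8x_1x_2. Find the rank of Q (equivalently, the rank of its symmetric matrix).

The symmetric matrix is A = [[4, 4, 0], [4, 5, 0], [0, 0, 2]].
Row-reducing A symmetrically gives the diagonal entries 4, 1, 2.
That gives 3 positive pivots.
The rank is the number of nonzero pivots: 3.

3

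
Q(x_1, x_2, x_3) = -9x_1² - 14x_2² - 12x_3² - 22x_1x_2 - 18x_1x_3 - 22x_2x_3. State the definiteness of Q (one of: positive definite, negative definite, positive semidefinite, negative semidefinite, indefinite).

negative definite

The symmetric matrix of Q is A = [[-9, -11, -9], [-11, -14, -11], [-9, -11, -12]].
Leading principal minors: Δ_1 = -9, Δ_2 = 5, Δ_3 = -15.
The signs alternate starting with Δ_1 < 0, so by Sylvester's criterion Q is negative definite.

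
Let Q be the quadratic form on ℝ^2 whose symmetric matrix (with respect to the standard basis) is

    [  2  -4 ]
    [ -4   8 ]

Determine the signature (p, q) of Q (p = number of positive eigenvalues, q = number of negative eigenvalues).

(1, 0)

Applying the same elementary operations to the rows and columns of A produces a congruent diagonal matrix with entries 2, 0.
So there are 1 positive, 1 zero pivots.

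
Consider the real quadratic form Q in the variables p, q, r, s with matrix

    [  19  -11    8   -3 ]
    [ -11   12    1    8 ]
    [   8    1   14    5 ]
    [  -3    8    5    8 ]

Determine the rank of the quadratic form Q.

Congruent diagonalization of A (simultaneous row and column reduction) yields pivots 19, 107/19, 5, 60/107.
Counting signs: 4 positive.
The rank is the number of nonzero pivots: 4.

4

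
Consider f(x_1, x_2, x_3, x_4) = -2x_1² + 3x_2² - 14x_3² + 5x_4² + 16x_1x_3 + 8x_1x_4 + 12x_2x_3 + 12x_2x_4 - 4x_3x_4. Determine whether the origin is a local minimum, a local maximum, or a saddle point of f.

The Hessian at the origin is H = [[-4, 0, 16, 8], [0, 6, 12, 12], [16, 12, -28, -4], [8, 12, -4, 10]].
Applying the same elementary operations to the rows and columns of H produces a congruent diagonal matrix with entries -4, 6, 12, 2/3.
Counting signs: 3 positive, 1 negative.
H is indefinite, so the origin is a saddle point.

saddle point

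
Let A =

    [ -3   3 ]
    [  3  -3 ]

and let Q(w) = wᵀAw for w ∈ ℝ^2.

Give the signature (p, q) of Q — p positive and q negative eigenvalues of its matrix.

(0, 1)

Row-reducing A symmetrically gives the diagonal entries -3, 0.
So there are 1 negative, 1 zero pivots.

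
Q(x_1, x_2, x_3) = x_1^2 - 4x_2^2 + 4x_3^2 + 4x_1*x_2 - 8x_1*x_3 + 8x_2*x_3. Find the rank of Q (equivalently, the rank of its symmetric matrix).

3

The associated matrix is A = [[1, 2, -4], [2, -4, 4], [-4, 4, 4]].
Symmetric row and column elimination reduces A to a congruent diagonal form with pivots 1, -8, 6.
That gives 2 positive, 1 negative pivots.
The rank is the number of nonzero pivots: 3.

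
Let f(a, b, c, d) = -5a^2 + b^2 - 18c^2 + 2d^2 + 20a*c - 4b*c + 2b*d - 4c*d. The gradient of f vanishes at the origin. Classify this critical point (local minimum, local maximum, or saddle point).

saddle point

The Hessian at the origin is H = [[-10, 0, 20, 0], [0, 2, -4, 2], [20, -4, -36, -4], [0, 2, -4, 4]].
Symmetric row and column elimination reduces H to a congruent diagonal form with pivots -10, 2, -4, 2.
Counting signs: 2 positive, 2 negative.
H is indefinite, so the origin is a saddle point.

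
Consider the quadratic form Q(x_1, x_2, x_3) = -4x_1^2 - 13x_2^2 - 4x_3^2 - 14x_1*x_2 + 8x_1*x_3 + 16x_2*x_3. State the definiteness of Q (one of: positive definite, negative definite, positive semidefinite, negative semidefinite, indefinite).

indefinite

The associated matrix is A = [[-4, -7, 4], [-7, -13, 8], [4, 8, -4]].
An LDLᵀ factorisation of A has diagonal entries -4, -3/4, 4/3.
That gives 1 positive, 2 negative pivots.
Hence Q is indefinite.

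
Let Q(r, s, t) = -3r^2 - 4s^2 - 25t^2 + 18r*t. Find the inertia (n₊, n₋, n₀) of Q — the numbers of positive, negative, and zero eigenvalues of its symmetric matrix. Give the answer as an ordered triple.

(1, 2, 0)

Write A = [[-3, 0, 9], [0, -4, 0], [9, 0, -25]].
An LDLᵀ factorisation of A has diagonal entries -3, -4, 2.
That gives 1 positive, 2 negative pivots.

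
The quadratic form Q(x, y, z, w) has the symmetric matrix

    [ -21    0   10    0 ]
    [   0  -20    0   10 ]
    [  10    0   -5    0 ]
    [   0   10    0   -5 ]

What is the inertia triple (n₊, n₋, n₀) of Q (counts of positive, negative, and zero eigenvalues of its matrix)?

(0, 3, 1)

Symmetric row and column elimination reduces A to a congruent diagonal form with pivots -21, -20, -5/21, 0.
So there are 3 negative, 1 zero pivots.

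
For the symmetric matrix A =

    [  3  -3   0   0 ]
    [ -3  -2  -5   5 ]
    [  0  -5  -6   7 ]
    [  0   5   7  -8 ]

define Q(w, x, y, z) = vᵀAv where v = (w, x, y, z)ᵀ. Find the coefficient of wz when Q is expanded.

0

The coefficient of wz is A[1,4] + A[4,1] = 2·0 = 0.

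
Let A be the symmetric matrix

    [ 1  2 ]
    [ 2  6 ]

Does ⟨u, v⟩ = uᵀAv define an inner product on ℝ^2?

For the 2×2 matrix [[1, 2], [2, 6]]: det = 1·6 − (2)² = 2, trace = 7.
det > 0 so both eigenvalues share the sign of the trace; trace = 7 > 0 ⇒ both positive.
⟨·,·⟩ is an inner product exactly when A is positive definite.

yes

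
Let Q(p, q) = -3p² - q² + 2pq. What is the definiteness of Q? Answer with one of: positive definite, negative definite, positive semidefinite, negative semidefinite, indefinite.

The symmetric matrix of Q is [[-3, 1], [1, -1]].
For the 2×2 matrix [[-3, 1], [1, -1]]: det = -3·-1 − (1)² = 2, trace = -4.
det > 0 so both eigenvalues share the sign of the trace; trace = -4 < 0 ⇒ both negative.

negative definite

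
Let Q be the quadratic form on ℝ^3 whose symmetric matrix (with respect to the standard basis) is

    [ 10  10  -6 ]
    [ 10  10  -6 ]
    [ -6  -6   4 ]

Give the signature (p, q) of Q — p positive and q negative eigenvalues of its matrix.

(2, 0)

Congruent diagonalization of A (simultaneous row and column reduction) yields pivots 10, 0, 2/5.
That gives 2 positive, 1 zero pivots.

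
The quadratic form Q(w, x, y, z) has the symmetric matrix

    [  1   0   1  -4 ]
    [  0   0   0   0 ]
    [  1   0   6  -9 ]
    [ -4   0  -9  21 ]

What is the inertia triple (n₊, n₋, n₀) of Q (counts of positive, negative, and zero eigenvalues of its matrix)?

(2, 0, 2)

Congruent diagonalization of A (simultaneous row and column reduction) yields pivots 1, 0, 5, 0.
That gives 2 positive, 2 zero pivots.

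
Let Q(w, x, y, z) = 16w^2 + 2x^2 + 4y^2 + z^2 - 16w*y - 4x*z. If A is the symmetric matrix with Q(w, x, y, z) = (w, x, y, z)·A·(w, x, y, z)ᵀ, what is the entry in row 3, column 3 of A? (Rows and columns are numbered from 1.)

4

The coefficient of y^2 in Q is 4, and that is exactly A[3,3].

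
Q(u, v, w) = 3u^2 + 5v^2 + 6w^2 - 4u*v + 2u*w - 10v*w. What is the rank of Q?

The symmetric matrix is A = [[3, -2, 1], [-2, 5, -5], [1, -5, 6]].
Row-reducing A symmetrically gives the diagonal entries 3, 11/3, 6/11.
Counting signs: 3 positive.
The rank is the number of nonzero pivots: 3.

3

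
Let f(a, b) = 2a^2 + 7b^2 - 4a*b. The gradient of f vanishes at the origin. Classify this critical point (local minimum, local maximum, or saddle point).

local minimum

The Hessian at the origin is H = [[4, -4], [-4, 14]].
det H = 4·14 − (-4)² = 40 > 0 and H[1,1] = 4 > 0, so H is positive definite.
Therefore the origin is a local minimum.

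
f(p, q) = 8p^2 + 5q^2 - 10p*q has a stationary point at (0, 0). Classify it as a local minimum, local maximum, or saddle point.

local minimum

The Hessian at the origin is H = [[16, -10], [-10, 10]].
det H = 16·10 − (-10)² = 60 > 0 and H[1,1] = 16 > 0, so H is positive definite.
Therefore the origin is a local minimum.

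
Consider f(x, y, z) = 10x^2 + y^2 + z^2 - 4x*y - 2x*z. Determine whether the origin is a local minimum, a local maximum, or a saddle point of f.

local minimum

The Hessian at the origin is H = [[20, -4, -2], [-4, 2, 0], [-2, 0, 2]].
An LDLᵀ factorisation of H has diagonal entries 20, 6/5, 5/3.
That gives 3 positive pivots.
H is positive definite, so the origin is a strict local minimum.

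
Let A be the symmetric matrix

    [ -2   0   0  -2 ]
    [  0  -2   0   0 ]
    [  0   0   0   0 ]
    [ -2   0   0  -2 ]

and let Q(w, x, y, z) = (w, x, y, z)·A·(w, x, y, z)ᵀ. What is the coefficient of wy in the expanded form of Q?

0

The coefficient of wy is A[1,3] + A[3,1] = 2·0 = 0.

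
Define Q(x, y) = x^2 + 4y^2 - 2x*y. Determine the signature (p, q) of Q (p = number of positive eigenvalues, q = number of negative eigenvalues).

Write A = [[1, -1], [-1, 4]].
Row-reducing A symmetrically gives the diagonal entries 1, 3.
That gives 2 positive pivots.

(2, 0)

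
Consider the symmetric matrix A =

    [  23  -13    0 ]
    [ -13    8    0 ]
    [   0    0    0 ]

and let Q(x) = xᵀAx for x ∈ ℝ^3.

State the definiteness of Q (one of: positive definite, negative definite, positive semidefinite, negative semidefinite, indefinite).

Congruent diagonalization of A (simultaneous row and column reduction) yields pivots 23, 15/23, 0.
That gives 2 positive, 1 zero pivots.
Hence Q is positive semidefinite.

positive semidefinite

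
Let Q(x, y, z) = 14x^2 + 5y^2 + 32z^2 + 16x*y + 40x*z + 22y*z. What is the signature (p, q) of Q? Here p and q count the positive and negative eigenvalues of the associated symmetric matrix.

(3, 0)

The associated matrix is A = [[14, 8, 20], [8, 5, 11], [20, 11, 32]].
Row-reducing A symmetrically gives the diagonal entries 14, 3/7, 3.
So there are 3 positive pivots.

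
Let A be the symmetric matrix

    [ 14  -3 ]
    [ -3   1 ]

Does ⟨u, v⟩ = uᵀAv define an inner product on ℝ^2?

Leading principal minors: Δ_1 = 14, Δ_2 = 5.
All leading principal minors are positive, so by Sylvester's criterion Q is positive definite.
⟨·,·⟩ is an inner product exactly when A is positive definite.

yes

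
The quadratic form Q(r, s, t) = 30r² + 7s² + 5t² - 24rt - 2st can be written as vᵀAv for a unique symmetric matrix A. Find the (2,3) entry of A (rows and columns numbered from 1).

The coefficient of s·t in Q is -2. For a symmetric A this equals A[2,3] + A[3,2] = 2·A[2,3].
So A[2,3] = -2/2 = -1.

-1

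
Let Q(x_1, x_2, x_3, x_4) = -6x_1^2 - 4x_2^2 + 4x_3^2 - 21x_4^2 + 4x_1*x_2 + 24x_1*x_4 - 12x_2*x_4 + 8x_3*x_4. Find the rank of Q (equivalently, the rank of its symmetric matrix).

The associated matrix is A = [[-6, 2, 0, 12], [2, -4, 0, -6], [0, 0, 4, 4], [12, -6, 4, -21]].
Applying the same elementary operations to the rows and columns of A produces a congruent diagonal matrix with entries -6, -10/3, 4, 1/5.
That gives 2 positive, 2 negative pivots.
The rank is the number of nonzero pivots: 4.

4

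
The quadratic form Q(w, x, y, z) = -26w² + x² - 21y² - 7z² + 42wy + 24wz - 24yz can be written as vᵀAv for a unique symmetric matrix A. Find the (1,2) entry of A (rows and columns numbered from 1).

The coefficient of w·x in Q is 0. For a symmetric A this equals A[1,2] + A[2,1] = 2·A[1,2].
So A[1,2] = 0/2 = 0.

0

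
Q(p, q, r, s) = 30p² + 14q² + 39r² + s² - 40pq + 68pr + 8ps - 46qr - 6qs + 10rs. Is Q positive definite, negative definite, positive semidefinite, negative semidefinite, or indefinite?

The associated matrix is A = [[30, -20, 34, 4], [-20, 14, -23, -3], [34, -23, 39, 5], [4, -3, 5, 1]].
Congruent diagonalization of A (simultaneous row and column reduction) yields pivots 30, 2/3, 3/10, 0.
So there are 3 positive, 1 zero pivots.
Hence Q is positive semidefinite.

positive semidefinite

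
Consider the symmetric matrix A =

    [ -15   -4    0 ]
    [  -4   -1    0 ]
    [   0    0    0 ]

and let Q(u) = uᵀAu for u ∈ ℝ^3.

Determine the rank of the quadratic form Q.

2

Congruent diagonalization of A (simultaneous row and column reduction) yields pivots -15, 1/15, 0.
Counting signs: 1 positive, 1 negative, 1 zero.
The rank is the number of nonzero pivots: 2.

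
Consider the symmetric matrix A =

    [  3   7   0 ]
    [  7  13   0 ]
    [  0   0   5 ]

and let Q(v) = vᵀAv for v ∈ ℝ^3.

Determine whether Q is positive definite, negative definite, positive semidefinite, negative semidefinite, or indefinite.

Congruent diagonalization of A (simultaneous row and column reduction) yields pivots 3, -10/3, 5.
So there are 2 positive, 1 negative pivots.
Hence Q is indefinite.

indefinite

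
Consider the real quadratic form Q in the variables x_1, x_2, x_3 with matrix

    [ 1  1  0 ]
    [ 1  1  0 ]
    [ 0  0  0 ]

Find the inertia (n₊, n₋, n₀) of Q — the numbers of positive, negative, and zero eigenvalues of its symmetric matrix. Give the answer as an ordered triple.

(1, 0, 2)

Symmetric row and column elimination reduces A to a congruent diagonal form with pivots 1, 0, 0.
So there are 1 positive, 2 zero pivots.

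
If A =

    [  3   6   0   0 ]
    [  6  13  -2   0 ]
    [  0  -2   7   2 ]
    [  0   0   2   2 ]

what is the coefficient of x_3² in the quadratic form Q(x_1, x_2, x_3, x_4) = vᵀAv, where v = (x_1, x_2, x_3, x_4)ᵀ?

The coefficient of x_3² is the diagonal entry A[3,3] = 7.

7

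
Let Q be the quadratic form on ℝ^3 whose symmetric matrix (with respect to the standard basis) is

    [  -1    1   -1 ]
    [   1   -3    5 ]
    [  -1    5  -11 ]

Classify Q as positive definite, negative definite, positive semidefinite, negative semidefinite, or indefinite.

Leading principal minors: Δ_1 = -1, Δ_2 = 2, Δ_3 = -4.
The signs alternate starting with Δ_1 < 0, so by Sylvester's criterion Q is negative definite.

negative definite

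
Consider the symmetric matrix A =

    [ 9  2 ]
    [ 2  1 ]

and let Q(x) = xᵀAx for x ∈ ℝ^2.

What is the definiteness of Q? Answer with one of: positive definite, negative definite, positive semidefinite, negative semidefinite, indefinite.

positive definite

Leading principal minors: Δ_1 = 9, Δ_2 = 5.
All leading principal minors are positive, so by Sylvester's criterion Q is positive definite.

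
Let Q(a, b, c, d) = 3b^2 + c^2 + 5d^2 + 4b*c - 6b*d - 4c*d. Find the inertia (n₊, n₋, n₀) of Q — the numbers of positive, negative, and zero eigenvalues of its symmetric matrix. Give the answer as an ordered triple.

The symmetric matrix is A = [[0, 0, 0, 0], [0, 3, 2, -3], [0, 2, 1, -2], [0, -3, -2, 5]].
Congruent diagonalization of A (simultaneous row and column reduction) yields pivots 0, 3, -1/3, 2.
So there are 2 positive, 1 negative, 1 zero pivots.

(2, 1, 1)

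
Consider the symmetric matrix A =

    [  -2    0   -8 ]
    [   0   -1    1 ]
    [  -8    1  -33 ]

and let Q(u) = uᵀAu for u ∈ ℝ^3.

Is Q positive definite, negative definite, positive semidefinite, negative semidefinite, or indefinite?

Congruent diagonalization of A (simultaneous row and column reduction) yields pivots -2, -1, 0.
That gives 2 negative, 1 zero pivots.
Hence Q is negative semidefinite.

negative semidefinite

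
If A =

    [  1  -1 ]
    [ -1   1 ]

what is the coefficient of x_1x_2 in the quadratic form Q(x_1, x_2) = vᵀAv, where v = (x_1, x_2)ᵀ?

The coefficient of x_1x_2 is A[1,2] + A[2,1] = 2·(-1) = -2.

-2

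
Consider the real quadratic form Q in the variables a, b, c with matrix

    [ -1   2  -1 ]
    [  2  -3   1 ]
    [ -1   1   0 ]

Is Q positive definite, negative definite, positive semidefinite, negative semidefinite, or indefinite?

indefinite

Symmetric row and column elimination reduces A to a congruent diagonal form with pivots -1, 1, 0.
Counting signs: 1 positive, 1 negative, 1 zero.
Hence Q is indefinite.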